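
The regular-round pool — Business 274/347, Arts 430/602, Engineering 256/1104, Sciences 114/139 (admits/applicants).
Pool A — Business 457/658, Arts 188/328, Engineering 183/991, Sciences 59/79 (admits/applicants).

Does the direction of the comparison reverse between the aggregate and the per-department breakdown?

Business: the regular-round pool 274/347 = 79.0%, Pool A 457/658 = 69.5% → the regular-round pool
Arts: the regular-round pool 430/602 = 71.4%, Pool A 188/328 = 57.3% → the regular-round pool
Engineering: the regular-round pool 256/1104 = 23.2%, Pool A 183/991 = 18.5% → the regular-round pool
Sciences: the regular-round pool 114/139 = 82.0%, Pool A 59/79 = 74.7% → the regular-round pool
Overall: the regular-round pool 1074/2192 = 49.0%, Pool A 887/2056 = 43.1% → the regular-round pool
The regular-round pool wins overall and in every department group — no reversal.

No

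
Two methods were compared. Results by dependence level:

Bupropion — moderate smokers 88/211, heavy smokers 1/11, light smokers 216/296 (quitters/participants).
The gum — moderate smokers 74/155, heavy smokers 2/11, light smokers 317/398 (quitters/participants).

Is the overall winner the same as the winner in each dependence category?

Moderate smokers: bupropion 88/211 = 41.7%, the gum 74/155 = 47.7% → the gum
Heavy smokers: bupropion 1/11 = 9.1%, the gum 2/11 = 18.2% → the gum
Light smokers: bupropion 216/296 = 73.0%, the gum 317/398 = 79.6% → the gum
Overall: bupropion 305/518 = 58.9%, the gum 393/564 = 69.7% → the gum
The gum wins overall and in every dependence group — no reversal.

Yes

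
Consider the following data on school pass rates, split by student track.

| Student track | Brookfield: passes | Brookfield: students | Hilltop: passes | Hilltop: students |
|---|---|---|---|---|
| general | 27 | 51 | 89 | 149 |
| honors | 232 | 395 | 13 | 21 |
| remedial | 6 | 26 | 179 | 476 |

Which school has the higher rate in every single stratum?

Hilltop

General: Brookfield 27/51 = 52.9%, Hilltop 89/149 = 59.7% → Hilltop
Honors: Brookfield 232/395 = 58.7%, Hilltop 13/21 = 61.9% → Hilltop
Remedial: Brookfield 6/26 = 23.1%, Hilltop 179/476 = 37.6% → Hilltop
Hilltop has the higher rate in all 3 groups.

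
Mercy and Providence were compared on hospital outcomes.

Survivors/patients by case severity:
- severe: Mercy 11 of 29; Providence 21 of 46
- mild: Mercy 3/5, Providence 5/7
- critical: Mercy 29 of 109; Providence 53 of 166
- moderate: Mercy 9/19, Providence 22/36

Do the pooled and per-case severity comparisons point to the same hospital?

Yes

Severe: Mercy 11/29 = 37.9%, Providence 21/46 = 45.7% → Providence
Mild: Mercy 3/5 = 60.0%, Providence 5/7 = 71.4% → Providence
Critical: Mercy 29/109 = 26.6%, Providence 53/166 = 31.9% → Providence
Moderate: Mercy 9/19 = 47.4%, Providence 22/36 = 61.1% → Providence
Overall: Mercy 52/162 = 32.1%, Providence 101/255 = 39.6% → Providence
Providence wins overall and in every case group — no reversal.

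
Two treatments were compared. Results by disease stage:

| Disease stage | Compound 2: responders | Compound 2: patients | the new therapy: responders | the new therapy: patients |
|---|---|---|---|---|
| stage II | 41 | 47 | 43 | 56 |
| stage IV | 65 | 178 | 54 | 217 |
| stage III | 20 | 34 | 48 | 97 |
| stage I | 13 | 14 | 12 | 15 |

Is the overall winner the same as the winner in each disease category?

Stage II: Compound 2 41/47 = 87.2%, the new therapy 43/56 = 76.8% → Compound 2
Stage IV: Compound 2 65/178 = 36.5%, the new therapy 54/217 = 24.9% → Compound 2
Stage III: Compound 2 20/34 = 58.8%, the new therapy 48/97 = 49.5% → Compound 2
Stage I: Compound 2 13/14 = 92.9%, the new therapy 12/15 = 80.0% → Compound 2
Overall: Compound 2 139/273 = 50.9%, the new therapy 157/385 = 40.8% → Compound 2
Compound 2 wins overall and in every disease group — no reversal.

Yes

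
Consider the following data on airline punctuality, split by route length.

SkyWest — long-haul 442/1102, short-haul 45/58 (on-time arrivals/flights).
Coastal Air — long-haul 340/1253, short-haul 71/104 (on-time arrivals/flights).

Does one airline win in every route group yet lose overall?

No

Long-haul: SkyWest 442/1102 = 40.1%, Coastal Air 340/1253 = 27.1% → SkyWest
Short-haul: SkyWest 45/58 = 77.6%, Coastal Air 71/104 = 68.3% → SkyWest
Overall: SkyWest 487/1160 = 42.0%, Coastal Air 411/1357 = 30.3% → SkyWest
SkyWest wins overall and in every route group — no reversal.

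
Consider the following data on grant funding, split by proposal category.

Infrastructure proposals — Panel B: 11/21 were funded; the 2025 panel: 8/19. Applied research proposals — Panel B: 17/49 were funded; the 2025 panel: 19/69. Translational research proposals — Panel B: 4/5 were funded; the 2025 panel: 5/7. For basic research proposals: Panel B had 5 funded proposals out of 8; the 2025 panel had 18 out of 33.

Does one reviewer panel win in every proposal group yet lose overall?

No

Infrastructure: Panel B 11/21 = 52.4%, the 2025 panel 8/19 = 42.1% → Panel B
Applied research: Panel B 17/49 = 34.7%, the 2025 panel 19/69 = 27.5% → Panel B
Translational research: Panel B 4/5 = 80.0%, the 2025 panel 5/7 = 71.4% → Panel B
Basic research: Panel B 5/8 = 62.5%, the 2025 panel 18/33 = 54.5% → Panel B
Overall: Panel B 37/83 = 44.6%, the 2025 panel 50/128 = 39.1% → Panel B
Panel B wins overall and in every proposal group — no reversal.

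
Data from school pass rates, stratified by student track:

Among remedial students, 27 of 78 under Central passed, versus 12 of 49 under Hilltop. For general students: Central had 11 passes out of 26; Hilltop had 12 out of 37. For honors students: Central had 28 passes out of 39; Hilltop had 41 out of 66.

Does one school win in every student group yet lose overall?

No

Remedial: Central 27/78 = 34.6%, Hilltop 12/49 = 24.5% → Central
General: Central 11/26 = 42.3%, Hilltop 12/37 = 32.4% → Central
Honors: Central 28/39 = 71.8%, Hilltop 41/66 = 62.1% → Central
Overall: Central 66/143 = 46.2%, Hilltop 65/152 = 42.8% → Central
Central wins overall and in every student group — no reversal.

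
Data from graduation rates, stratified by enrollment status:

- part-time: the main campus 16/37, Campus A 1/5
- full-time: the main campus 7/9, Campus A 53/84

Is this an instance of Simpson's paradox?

Part-time: the main campus 16/37 = 43.2%, Campus A 1/5 = 20.0% → the main campus
Full-time: the main campus 7/9 = 77.8%, Campus A 53/84 = 63.1% → the main campus
Overall: the main campus 23/46 = 50.0%, Campus A 54/89 = 60.7% → Campus A
The main campus wins each enrollment group but Campus A wins overall — the comparison reverses. The main campus's students skew toward part-time, which has a lower base rate.

Yes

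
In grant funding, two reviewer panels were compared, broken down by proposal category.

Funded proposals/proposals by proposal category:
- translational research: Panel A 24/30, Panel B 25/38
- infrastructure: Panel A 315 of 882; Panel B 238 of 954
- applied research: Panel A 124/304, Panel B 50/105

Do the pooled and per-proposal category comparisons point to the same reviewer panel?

No

Translational research: Panel A 24/30 = 80.0%, Panel B 25/38 = 65.8% → Panel A
Infrastructure: Panel A 315/882 = 35.7%, Panel B 238/954 = 24.9% → Panel A
Applied research: Panel A 124/304 = 40.8%, Panel B 50/105 = 47.6% → Panel B
Overall: Panel A 463/1216 = 38.1%, Panel B 313/1097 = 28.5% → Panel A
Neither sweeps: Panel A wins 2 of 3 groups, Panel B wins 1. Panel A wins overall but not every group — no Simpson reversal.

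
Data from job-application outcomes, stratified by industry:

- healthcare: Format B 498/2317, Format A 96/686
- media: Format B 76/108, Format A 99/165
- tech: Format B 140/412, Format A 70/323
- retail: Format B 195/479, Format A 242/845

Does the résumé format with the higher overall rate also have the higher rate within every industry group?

Yes

Healthcare: Format B 498/2317 = 21.5%, Format A 96/686 = 14.0% → Format B
Media: Format B 76/108 = 70.4%, Format A 99/165 = 60.0% → Format B
Tech: Format B 140/412 = 34.0%, Format A 70/323 = 21.7% → Format B
Retail: Format B 195/479 = 40.7%, Format A 242/845 = 28.6% → Format B
Overall: Format B 909/3316 = 27.4%, Format A 507/2019 = 25.1% → Format B
Format B wins overall and in every industry group — no reversal.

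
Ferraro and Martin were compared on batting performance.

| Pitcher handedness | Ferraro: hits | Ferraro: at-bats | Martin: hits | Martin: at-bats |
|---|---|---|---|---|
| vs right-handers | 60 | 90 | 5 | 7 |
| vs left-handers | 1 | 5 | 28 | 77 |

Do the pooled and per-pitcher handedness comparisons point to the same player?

Vs right-handers: Ferraro 60/90 = 66.7%, Martin 5/7 = 71.4% → Martin
Vs left-handers: Ferraro 1/5 = 20.0%, Martin 28/77 = 36.4% → Martin
Overall: Ferraro 61/95 = 64.2%, Martin 33/84 = 39.3% → Ferraro
Martin wins each pitcher group but Ferraro wins overall — the comparison reverses. Martin's at-bats skew toward vs left-handers, which has a lower base rate.

No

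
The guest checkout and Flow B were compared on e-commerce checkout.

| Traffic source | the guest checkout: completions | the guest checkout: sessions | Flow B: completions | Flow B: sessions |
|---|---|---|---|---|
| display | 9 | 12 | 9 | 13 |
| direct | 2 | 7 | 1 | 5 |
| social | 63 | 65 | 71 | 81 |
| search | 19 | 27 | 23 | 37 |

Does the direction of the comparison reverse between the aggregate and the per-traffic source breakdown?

Display: the guest checkout 9/12 = 75.0%, Flow B 9/13 = 69.2% → the guest checkout
Direct: the guest checkout 2/7 = 28.6%, Flow B 1/5 = 20.0% → the guest checkout
Social: the guest checkout 63/65 = 96.9%, Flow B 71/81 = 87.7% → the guest checkout
Search: the guest checkout 19/27 = 70.4%, Flow B 23/37 = 62.2% → the guest checkout
Overall: the guest checkout 93/111 = 83.8%, Flow B 104/136 = 76.5% → the guest checkout
The guest checkout wins overall and in every traffic group — no reversal.

No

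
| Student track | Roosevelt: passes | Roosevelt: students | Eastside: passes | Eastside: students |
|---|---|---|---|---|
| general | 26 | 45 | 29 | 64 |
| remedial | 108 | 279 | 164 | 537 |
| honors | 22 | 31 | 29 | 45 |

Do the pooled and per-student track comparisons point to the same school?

Yes

General: Roosevelt 26/45 = 57.8%, Eastside 29/64 = 45.3% → Roosevelt
Remedial: Roosevelt 108/279 = 38.7%, Eastside 164/537 = 30.5% → Roosevelt
Honors: Roosevelt 22/31 = 71.0%, Eastside 29/45 = 64.4% → Roosevelt
Overall: Roosevelt 156/355 = 43.9%, Eastside 222/646 = 34.4% → Roosevelt
Roosevelt wins overall and in every student group — no reversal.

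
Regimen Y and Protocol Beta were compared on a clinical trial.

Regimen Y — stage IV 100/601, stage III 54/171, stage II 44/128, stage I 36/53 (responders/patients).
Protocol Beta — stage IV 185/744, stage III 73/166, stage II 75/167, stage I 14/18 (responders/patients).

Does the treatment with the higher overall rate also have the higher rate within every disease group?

Yes

Stage IV: Regimen Y 100/601 = 16.6%, Protocol Beta 185/744 = 24.9% → Protocol Beta
Stage III: Regimen Y 54/171 = 31.6%, Protocol Beta 73/166 = 44.0% → Protocol Beta
Stage II: Regimen Y 44/128 = 34.4%, Protocol Beta 75/167 = 44.9% → Protocol Beta
Stage I: Regimen Y 36/53 = 67.9%, Protocol Beta 14/18 = 77.8% → Protocol Beta
Overall: Regimen Y 234/953 = 24.6%, Protocol Beta 347/1095 = 31.7% → Protocol Beta
Protocol Beta wins overall and in every disease group — no reversal.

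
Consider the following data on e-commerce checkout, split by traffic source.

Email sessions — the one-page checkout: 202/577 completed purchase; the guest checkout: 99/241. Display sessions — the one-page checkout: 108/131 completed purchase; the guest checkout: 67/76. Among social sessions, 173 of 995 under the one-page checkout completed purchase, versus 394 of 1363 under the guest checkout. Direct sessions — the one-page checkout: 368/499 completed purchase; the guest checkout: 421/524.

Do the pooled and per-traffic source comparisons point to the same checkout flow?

Email: the one-page checkout 202/577 = 35.0%, the guest checkout 99/241 = 41.1% → the guest checkout
Display: the one-page checkout 108/131 = 82.4%, the guest checkout 67/76 = 88.2% → the guest checkout
Social: the one-page checkout 173/995 = 17.4%, the guest checkout 394/1363 = 28.9% → the guest checkout
Direct: the one-page checkout 368/499 = 73.7%, the guest checkout 421/524 = 80.3% → the guest checkout
Overall: the one-page checkout 851/2202 = 38.6%, the guest checkout 981/2204 = 44.5% → the guest checkout
The guest checkout wins overall and in every traffic group — no reversal.

Yes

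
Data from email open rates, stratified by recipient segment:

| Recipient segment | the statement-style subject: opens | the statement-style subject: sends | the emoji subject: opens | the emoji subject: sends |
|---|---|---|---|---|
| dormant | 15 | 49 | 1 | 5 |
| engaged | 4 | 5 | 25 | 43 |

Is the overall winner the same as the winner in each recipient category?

No

Dormant: the statement-style subject 15/49 = 30.6%, the emoji subject 1/5 = 20.0% → the statement-style subject
Engaged: the statement-style subject 4/5 = 80.0%, the emoji subject 25/43 = 58.1% → the statement-style subject
Overall: the statement-style subject 19/54 = 35.2%, the emoji subject 26/48 = 54.2% → the emoji subject
The statement-style subject wins each recipient group but the emoji subject wins overall — the comparison reverses. The statement-style subject's sends skew toward dormant, which has a lower base rate.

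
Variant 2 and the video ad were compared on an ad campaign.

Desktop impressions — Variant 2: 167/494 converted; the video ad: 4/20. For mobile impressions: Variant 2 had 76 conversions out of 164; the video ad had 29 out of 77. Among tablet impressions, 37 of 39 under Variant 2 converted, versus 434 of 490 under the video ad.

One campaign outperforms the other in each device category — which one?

Variant 2

Desktop: Variant 2 167/494 = 33.8%, the video ad 4/20 = 20.0% → Variant 2
Mobile: Variant 2 76/164 = 46.3%, the video ad 29/77 = 37.7% → Variant 2
Tablet: Variant 2 37/39 = 94.9%, the video ad 434/490 = 88.6% → Variant 2
Variant 2 has the higher rate in all 3 groups.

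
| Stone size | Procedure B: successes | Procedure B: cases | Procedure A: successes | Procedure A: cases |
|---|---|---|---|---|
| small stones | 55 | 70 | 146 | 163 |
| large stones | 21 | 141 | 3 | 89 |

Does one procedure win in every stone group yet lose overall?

Small stones: Procedure B 55/70 = 78.6%, Procedure A 146/163 = 89.6% → Procedure A
Large stones: Procedure B 21/141 = 14.9%, Procedure A 3/89 = 3.4% → Procedure B
Overall: Procedure B 76/211 = 36.0%, Procedure A 149/252 = 59.1% → Procedure A
Neither sweeps: Procedure B wins 1 of 2 groups, Procedure A wins 1. Procedure A wins overall but not every group — no Simpson reversal.

No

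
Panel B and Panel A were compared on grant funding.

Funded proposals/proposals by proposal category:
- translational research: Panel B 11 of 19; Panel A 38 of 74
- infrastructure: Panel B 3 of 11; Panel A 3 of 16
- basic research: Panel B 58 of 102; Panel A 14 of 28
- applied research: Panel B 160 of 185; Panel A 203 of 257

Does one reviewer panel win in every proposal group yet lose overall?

Translational research: Panel B 11/19 = 57.9%, Panel A 38/74 = 51.4% → Panel B
Infrastructure: Panel B 3/11 = 27.3%, Panel A 3/16 = 18.8% → Panel B
Basic research: Panel B 58/102 = 56.9%, Panel A 14/28 = 50.0% → Panel B
Applied research: Panel B 160/185 = 86.5%, Panel A 203/257 = 79.0% → Panel B
Overall: Panel B 232/317 = 73.2%, Panel A 258/375 = 68.8% → Panel B
Panel B wins overall and in every proposal group — no reversal.

No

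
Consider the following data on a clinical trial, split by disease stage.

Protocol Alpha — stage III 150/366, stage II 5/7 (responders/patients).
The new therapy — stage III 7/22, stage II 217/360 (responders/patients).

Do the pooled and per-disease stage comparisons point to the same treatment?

No

Stage III: Protocol Alpha 150/366 = 41.0%, the new therapy 7/22 = 31.8% → Protocol Alpha
Stage II: Protocol Alpha 5/7 = 71.4%, the new therapy 217/360 = 60.3% → Protocol Alpha
Overall: Protocol Alpha 155/373 = 41.6%, the new therapy 224/382 = 58.6% → the new therapy
Protocol Alpha wins each disease group but the new therapy wins overall — the comparison reverses. Protocol Alpha's patients skew toward stage III, which has a lower base rate.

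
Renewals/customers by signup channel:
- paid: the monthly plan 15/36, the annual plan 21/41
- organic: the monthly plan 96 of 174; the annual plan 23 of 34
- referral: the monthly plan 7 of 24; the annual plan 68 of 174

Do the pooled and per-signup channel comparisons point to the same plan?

Paid: the monthly plan 15/36 = 41.7%, the annual plan 21/41 = 51.2% → the annual plan
Organic: the monthly plan 96/174 = 55.2%, the annual plan 23/34 = 67.6% → the annual plan
Referral: the monthly plan 7/24 = 29.2%, the annual plan 68/174 = 39.1% → the annual plan
Overall: the monthly plan 118/234 = 50.4%, the annual plan 112/249 = 45.0% → the monthly plan
The annual plan wins each signup group but the monthly plan wins overall — the comparison reverses. The annual plan's customers skew toward referral, which has a lower base rate.

No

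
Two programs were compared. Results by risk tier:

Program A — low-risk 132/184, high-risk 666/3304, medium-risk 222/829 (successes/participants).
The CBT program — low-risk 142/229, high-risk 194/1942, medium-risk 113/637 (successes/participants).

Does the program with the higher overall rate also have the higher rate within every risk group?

Low-risk: Program A 132/184 = 71.7%, the CBT program 142/229 = 62.0% → Program A
High-risk: Program A 666/3304 = 20.2%, the CBT program 194/1942 = 10.0% → Program A
Medium-risk: Program A 222/829 = 26.8%, the CBT program 113/637 = 17.7% → Program A
Overall: Program A 1020/4317 = 23.6%, the CBT program 449/2808 = 16.0% → Program A
Program A wins overall and in every risk group — no reversal.

Yes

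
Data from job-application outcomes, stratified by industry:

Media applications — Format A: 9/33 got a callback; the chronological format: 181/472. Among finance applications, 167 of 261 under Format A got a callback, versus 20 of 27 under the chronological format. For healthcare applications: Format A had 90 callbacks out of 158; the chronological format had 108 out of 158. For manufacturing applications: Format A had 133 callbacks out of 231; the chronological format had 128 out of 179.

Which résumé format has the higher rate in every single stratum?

Media: Format A 9/33 = 27.3%, the chronological format 181/472 = 38.3% → the chronological format
Finance: Format A 167/261 = 64.0%, the chronological format 20/27 = 74.1% → the chronological format
Healthcare: Format A 90/158 = 57.0%, the chronological format 108/158 = 68.4% → the chronological format
Manufacturing: Format A 133/231 = 57.6%, the chronological format 128/179 = 71.5% → the chronological format
The chronological format has the higher rate in all 4 groups.

the chronological format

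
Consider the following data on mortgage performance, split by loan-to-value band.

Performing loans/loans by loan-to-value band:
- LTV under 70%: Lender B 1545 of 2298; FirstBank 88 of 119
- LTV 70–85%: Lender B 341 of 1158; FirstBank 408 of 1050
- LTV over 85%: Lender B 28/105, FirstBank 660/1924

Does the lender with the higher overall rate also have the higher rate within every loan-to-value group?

LTV under 70%: Lender B 1545/2298 = 67.2%, FirstBank 88/119 = 73.9% → FirstBank
LTV 70–85%: Lender B 341/1158 = 29.4%, FirstBank 408/1050 = 38.9% → FirstBank
LTV over 85%: Lender B 28/105 = 26.7%, FirstBank 660/1924 = 34.3% → FirstBank
Overall: Lender B 1914/3561 = 53.7%, FirstBank 1156/3093 = 37.4% → Lender B
FirstBank wins each loan-to-value group but Lender B wins overall — the comparison reverses. FirstBank's loans skew toward LTV over 85%, which has a lower base rate.

No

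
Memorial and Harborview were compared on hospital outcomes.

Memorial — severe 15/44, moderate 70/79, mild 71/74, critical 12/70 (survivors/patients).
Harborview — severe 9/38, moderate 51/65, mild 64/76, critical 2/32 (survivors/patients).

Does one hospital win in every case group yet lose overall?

Severe: Memorial 15/44 = 34.1%, Harborview 9/38 = 23.7% → Memorial
Moderate: Memorial 70/79 = 88.6%, Harborview 51/65 = 78.5% → Memorial
Mild: Memorial 71/74 = 95.9%, Harborview 64/76 = 84.2% → Memorial
Critical: Memorial 12/70 = 17.1%, Harborview 2/32 = 6.2% → Memorial
Overall: Memorial 168/267 = 62.9%, Harborview 126/211 = 59.7% → Memorial
Memorial wins overall and in every case group — no reversal.

No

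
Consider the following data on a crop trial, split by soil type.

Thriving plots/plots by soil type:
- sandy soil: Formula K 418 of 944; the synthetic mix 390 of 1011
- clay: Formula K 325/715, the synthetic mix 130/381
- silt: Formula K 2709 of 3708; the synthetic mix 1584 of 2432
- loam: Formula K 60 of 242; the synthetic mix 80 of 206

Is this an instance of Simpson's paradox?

No

Sandy soil: Formula K 418/944 = 44.3%, the synthetic mix 390/1011 = 38.6% → Formula K
Clay: Formula K 325/715 = 45.5%, the synthetic mix 130/381 = 34.1% → Formula K
Silt: Formula K 2709/3708 = 73.1%, the synthetic mix 1584/2432 = 65.1% → Formula K
Loam: Formula K 60/242 = 24.8%, the synthetic mix 80/206 = 38.8% → the synthetic mix
Overall: Formula K 3512/5609 = 62.6%, the synthetic mix 2184/4030 = 54.2% → Formula K
Neither sweeps: Formula K wins 3 of 4 groups, the synthetic mix wins 1. Formula K wins overall but not every group — no Simpson reversal.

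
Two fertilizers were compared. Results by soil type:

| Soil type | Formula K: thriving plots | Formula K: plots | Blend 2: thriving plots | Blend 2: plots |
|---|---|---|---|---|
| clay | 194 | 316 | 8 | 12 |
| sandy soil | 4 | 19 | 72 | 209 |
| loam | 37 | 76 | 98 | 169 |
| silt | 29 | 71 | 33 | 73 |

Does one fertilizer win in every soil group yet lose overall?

Yes

Clay: Formula K 194/316 = 61.4%, Blend 2 8/12 = 66.7% → Blend 2
Sandy soil: Formula K 4/19 = 21.1%, Blend 2 72/209 = 34.4% → Blend 2
Loam: Formula K 37/76 = 48.7%, Blend 2 98/169 = 58.0% → Blend 2
Silt: Formula K 29/71 = 40.8%, Blend 2 33/73 = 45.2% → Blend 2
Overall: Formula K 264/482 = 54.8%, Blend 2 211/463 = 45.6% → Formula K
Blend 2 wins each soil group but Formula K wins overall — the comparison reverses. Blend 2's plots skew toward sandy soil, which has a lower base rate.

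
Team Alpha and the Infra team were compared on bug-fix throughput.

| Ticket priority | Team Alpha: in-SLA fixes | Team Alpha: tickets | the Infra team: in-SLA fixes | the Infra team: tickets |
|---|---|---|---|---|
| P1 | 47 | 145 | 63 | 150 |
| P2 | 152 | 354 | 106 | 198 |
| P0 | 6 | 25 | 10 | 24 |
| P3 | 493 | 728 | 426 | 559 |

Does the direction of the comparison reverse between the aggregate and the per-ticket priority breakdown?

P1: Team Alpha 47/145 = 32.4%, the Infra team 63/150 = 42.0% → the Infra team
P2: Team Alpha 152/354 = 42.9%, the Infra team 106/198 = 53.5% → the Infra team
P0: Team Alpha 6/25 = 24.0%, the Infra team 10/24 = 41.7% → the Infra team
P3: Team Alpha 493/728 = 67.7%, the Infra team 426/559 = 76.2% → the Infra team
Overall: Team Alpha 698/1252 = 55.8%, the Infra team 605/931 = 65.0% → the Infra team
The Infra team wins overall and in every ticket group — no reversal.

No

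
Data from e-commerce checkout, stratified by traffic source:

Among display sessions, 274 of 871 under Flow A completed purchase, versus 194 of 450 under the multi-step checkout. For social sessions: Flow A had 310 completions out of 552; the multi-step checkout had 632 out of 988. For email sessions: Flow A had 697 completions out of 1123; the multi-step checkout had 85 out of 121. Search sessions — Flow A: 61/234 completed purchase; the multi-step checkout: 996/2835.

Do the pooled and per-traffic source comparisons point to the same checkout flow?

No

Display: Flow A 274/871 = 31.5%, the multi-step checkout 194/450 = 43.1% → the multi-step checkout
Social: Flow A 310/552 = 56.2%, the multi-step checkout 632/988 = 64.0% → the multi-step checkout
Email: Flow A 697/1123 = 62.1%, the multi-step checkout 85/121 = 70.2% → the multi-step checkout
Search: Flow A 61/234 = 26.1%, the multi-step checkout 996/2835 = 35.1% → the multi-step checkout
Overall: Flow A 1342/2780 = 48.3%, the multi-step checkout 1907/4394 = 43.4% → Flow A
The multi-step checkout wins each traffic group but Flow A wins overall — the comparison reverses. The multi-step checkout's sessions skew toward search, which has a lower base rate.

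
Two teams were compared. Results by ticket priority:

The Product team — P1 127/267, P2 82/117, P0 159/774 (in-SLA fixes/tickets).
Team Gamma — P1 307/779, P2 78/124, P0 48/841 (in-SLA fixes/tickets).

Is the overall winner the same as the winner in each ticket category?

P1: the Product team 127/267 = 47.6%, Team Gamma 307/779 = 39.4% → the Product team
P2: the Product team 82/117 = 70.1%, Team Gamma 78/124 = 62.9% → the Product team
P0: the Product team 159/774 = 20.5%, Team Gamma 48/841 = 5.7% → the Product team
Overall: the Product team 368/1158 = 31.8%, Team Gamma 433/1744 = 24.8% → the Product team
The Product team wins overall and in every ticket group — no reversal.

Yes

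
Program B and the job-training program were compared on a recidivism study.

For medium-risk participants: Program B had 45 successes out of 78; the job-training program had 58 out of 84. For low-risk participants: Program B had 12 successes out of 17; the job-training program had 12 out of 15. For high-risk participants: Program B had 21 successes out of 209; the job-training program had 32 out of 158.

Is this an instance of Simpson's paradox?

No

Medium-risk: Program B 45/78 = 57.7%, the job-training program 58/84 = 69.0% → the job-training program
Low-risk: Program B 12/17 = 70.6%, the job-training program 12/15 = 80.0% → the job-training program
High-risk: Program B 21/209 = 10.0%, the job-training program 32/158 = 20.3% → the job-training program
Overall: Program B 78/304 = 25.7%, the job-training program 102/257 = 39.7% → the job-training program
The job-training program wins overall and in every risk group — no reversal.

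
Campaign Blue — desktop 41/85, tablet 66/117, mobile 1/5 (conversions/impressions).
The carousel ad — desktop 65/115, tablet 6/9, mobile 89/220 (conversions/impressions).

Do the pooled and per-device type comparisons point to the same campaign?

Desktop: Campaign Blue 41/85 = 48.2%, the carousel ad 65/115 = 56.5% → the carousel ad
Tablet: Campaign Blue 66/117 = 56.4%, the carousel ad 6/9 = 66.7% → the carousel ad
Mobile: Campaign Blue 1/5 = 20.0%, the carousel ad 89/220 = 40.5% → the carousel ad
Overall: Campaign Blue 108/207 = 52.2%, the carousel ad 160/344 = 46.5% → Campaign Blue
The carousel ad wins each device group but Campaign Blue wins overall — the comparison reverses. The carousel ad's impressions skew toward mobile, which has a lower base rate.

No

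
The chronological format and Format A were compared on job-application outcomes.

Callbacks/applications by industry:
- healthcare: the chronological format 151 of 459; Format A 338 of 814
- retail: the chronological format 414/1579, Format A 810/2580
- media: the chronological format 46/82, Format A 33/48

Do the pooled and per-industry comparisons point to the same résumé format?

Healthcare: the chronological format 151/459 = 32.9%, Format A 338/814 = 41.5% → Format A
Retail: the chronological format 414/1579 = 26.2%, Format A 810/2580 = 31.4% → Format A
Media: the chronological format 46/82 = 56.1%, Format A 33/48 = 68.8% → Format A
Overall: the chronological format 611/2120 = 28.8%, Format A 1181/3442 = 34.3% → Format A
Format A wins overall and in every industry group — no reversal.

Yes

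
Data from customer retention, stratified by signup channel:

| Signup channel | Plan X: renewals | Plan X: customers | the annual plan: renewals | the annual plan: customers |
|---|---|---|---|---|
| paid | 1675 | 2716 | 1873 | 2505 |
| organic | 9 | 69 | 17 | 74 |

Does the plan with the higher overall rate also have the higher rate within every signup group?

Paid: Plan X 1675/2716 = 61.7%, the annual plan 1873/2505 = 74.8% → the annual plan
Organic: Plan X 9/69 = 13.0%, the annual plan 17/74 = 23.0% → the annual plan
Overall: Plan X 1684/2785 = 60.5%, the annual plan 1890/2579 = 73.3% → the annual plan
The annual plan wins overall and in every signup group — no reversal.

Yes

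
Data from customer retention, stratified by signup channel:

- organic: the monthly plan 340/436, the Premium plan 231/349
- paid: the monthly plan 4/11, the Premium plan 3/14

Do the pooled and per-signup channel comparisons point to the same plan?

Yes

Organic: the monthly plan 340/436 = 78.0%, the Premium plan 231/349 = 66.2% → the monthly plan
Paid: the monthly plan 4/11 = 36.4%, the Premium plan 3/14 = 21.4% → the monthly plan
Overall: the monthly plan 344/447 = 77.0%, the Premium plan 234/363 = 64.5% → the monthly plan
The monthly plan wins overall and in every signup group — no reversal.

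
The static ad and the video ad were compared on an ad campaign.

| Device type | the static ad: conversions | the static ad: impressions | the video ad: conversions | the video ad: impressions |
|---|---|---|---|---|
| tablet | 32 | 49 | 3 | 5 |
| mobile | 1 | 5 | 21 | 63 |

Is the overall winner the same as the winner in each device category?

Tablet: the static ad 32/49 = 65.3%, the video ad 3/5 = 60.0% → the static ad
Mobile: the static ad 1/5 = 20.0%, the video ad 21/63 = 33.3% → the video ad
Overall: the static ad 33/54 = 61.1%, the video ad 24/68 = 35.3% → the static ad
Neither sweeps: the static ad wins 1 of 2 groups, the video ad wins 1. The static ad wins overall but not every group — no Simpson reversal.

No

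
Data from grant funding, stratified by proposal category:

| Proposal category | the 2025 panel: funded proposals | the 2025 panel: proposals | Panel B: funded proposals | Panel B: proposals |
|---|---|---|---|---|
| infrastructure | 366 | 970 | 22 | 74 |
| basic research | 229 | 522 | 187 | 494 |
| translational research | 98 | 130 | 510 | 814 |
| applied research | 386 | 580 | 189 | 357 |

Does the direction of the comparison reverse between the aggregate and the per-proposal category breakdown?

Yes

Infrastructure: the 2025 panel 366/970 = 37.7%, Panel B 22/74 = 29.7% → the 2025 panel
Basic research: the 2025 panel 229/522 = 43.9%, Panel B 187/494 = 37.9% → the 2025 panel
Translational research: the 2025 panel 98/130 = 75.4%, Panel B 510/814 = 62.7% → the 2025 panel
Applied research: the 2025 panel 386/580 = 66.6%, Panel B 189/357 = 52.9% → the 2025 panel
Overall: the 2025 panel 1079/2202 = 49.0%, Panel B 908/1739 = 52.2% → Panel B
The 2025 panel wins each proposal group but Panel B wins overall — the comparison reverses. The 2025 panel's proposals skew toward infrastructure, which has a lower base rate.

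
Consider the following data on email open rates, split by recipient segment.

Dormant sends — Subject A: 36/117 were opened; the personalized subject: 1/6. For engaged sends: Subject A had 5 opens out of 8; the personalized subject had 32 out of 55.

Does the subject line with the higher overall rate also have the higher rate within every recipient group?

Dormant: Subject A 36/117 = 30.8%, the personalized subject 1/6 = 16.7% → Subject A
Engaged: Subject A 5/8 = 62.5%, the personalized subject 32/55 = 58.2% → Subject A
Overall: Subject A 41/125 = 32.8%, the personalized subject 33/61 = 54.1% → the personalized subject
Subject A wins each recipient group but the personalized subject wins overall — the comparison reverses. Subject A's sends skew toward dormant, which has a lower base rate.

No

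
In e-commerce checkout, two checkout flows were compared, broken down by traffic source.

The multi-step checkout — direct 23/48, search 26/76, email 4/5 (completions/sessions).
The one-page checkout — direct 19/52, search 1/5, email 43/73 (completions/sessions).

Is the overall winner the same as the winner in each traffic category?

No

Direct: the multi-step checkout 23/48 = 47.9%, the one-page checkout 19/52 = 36.5% → the multi-step checkout
Search: the multi-step checkout 26/76 = 34.2%, the one-page checkout 1/5 = 20.0% → the multi-step checkout
Email: the multi-step checkout 4/5 = 80.0%, the one-page checkout 43/73 = 58.9% → the multi-step checkout
Overall: the multi-step checkout 53/129 = 41.1%, the one-page checkout 63/130 = 48.5% → the one-page checkout
The multi-step checkout wins each traffic group but the one-page checkout wins overall — the comparison reverses. The multi-step checkout's sessions skew toward search, which has a lower base rate.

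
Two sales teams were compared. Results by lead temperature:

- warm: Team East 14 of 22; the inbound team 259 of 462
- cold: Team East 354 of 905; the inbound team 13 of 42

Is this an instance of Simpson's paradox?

Yes

Warm: Team East 14/22 = 63.6%, the inbound team 259/462 = 56.1% → Team East
Cold: Team East 354/905 = 39.1%, the inbound team 13/42 = 31.0% → Team East
Overall: Team East 368/927 = 39.7%, the inbound team 272/504 = 54.0% → the inbound team
Team East wins each lead group but the inbound team wins overall — the comparison reverses. Team East's leads skew toward cold, which has a lower base rate.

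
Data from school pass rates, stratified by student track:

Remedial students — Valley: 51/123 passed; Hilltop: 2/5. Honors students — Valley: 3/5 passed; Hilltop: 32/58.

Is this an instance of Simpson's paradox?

Yes

Remedial: Valley 51/123 = 41.5%, Hilltop 2/5 = 40.0% → Valley
Honors: Valley 3/5 = 60.0%, Hilltop 32/58 = 55.2% → Valley
Overall: Valley 54/128 = 42.2%, Hilltop 34/63 = 54.0% → Hilltop
Valley wins each student group but Hilltop wins overall — the comparison reverses. Valley's students skew toward remedial, which has a lower base rate.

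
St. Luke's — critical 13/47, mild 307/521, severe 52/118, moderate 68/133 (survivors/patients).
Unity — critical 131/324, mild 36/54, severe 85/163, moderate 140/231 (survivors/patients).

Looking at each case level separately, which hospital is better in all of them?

Unity

Critical: St. Luke's 13/47 = 27.7%, Unity 131/324 = 40.4% → Unity
Mild: St. Luke's 307/521 = 58.9%, Unity 36/54 = 66.7% → Unity
Severe: St. Luke's 52/118 = 44.1%, Unity 85/163 = 52.1% → Unity
Moderate: St. Luke's 68/133 = 51.1%, Unity 140/231 = 60.6% → Unity
Unity has the higher rate in all 4 groups.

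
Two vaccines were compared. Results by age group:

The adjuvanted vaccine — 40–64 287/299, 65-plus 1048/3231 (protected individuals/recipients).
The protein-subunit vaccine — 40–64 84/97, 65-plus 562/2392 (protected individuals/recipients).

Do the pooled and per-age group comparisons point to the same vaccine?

Yes

40–64: the adjuvanted vaccine 287/299 = 96.0%, the protein-subunit vaccine 84/97 = 86.6% → the adjuvanted vaccine
65-plus: the adjuvanted vaccine 1048/3231 = 32.4%, the protein-subunit vaccine 562/2392 = 23.5% → the adjuvanted vaccine
Overall: the adjuvanted vaccine 1335/3530 = 37.8%, the protein-subunit vaccine 646/2489 = 26.0% → the adjuvanted vaccine
The adjuvanted vaccine wins overall and in every age group — no reversal.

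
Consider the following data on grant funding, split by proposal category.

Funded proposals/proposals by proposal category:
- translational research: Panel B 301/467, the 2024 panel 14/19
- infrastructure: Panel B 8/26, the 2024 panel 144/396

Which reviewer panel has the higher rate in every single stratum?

Translational research: Panel B 301/467 = 64.5%, the 2024 panel 14/19 = 73.7% → the 2024 panel
Infrastructure: Panel B 8/26 = 30.8%, the 2024 panel 144/396 = 36.4% → the 2024 panel
The 2024 panel has the higher rate in both groups.

the 2024 panel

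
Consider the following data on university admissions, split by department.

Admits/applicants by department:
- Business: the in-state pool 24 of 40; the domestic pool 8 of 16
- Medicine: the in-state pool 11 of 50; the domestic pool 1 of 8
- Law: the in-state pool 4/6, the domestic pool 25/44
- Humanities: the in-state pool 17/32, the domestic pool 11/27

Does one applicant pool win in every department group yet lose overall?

Yes

Business: the in-state pool 24/40 = 60.0%, the domestic pool 8/16 = 50.0% → the in-state pool
Medicine: the in-state pool 11/50 = 22.0%, the domestic pool 1/8 = 12.5% → the in-state pool
Law: the in-state pool 4/6 = 66.7%, the domestic pool 25/44 = 56.8% → the in-state pool
Humanities: the in-state pool 17/32 = 53.1%, the domestic pool 11/27 = 40.7% → the in-state pool
Overall: the in-state pool 56/128 = 43.8%, the domestic pool 45/95 = 47.4% → the domestic pool
The in-state pool wins each department group but the domestic pool wins overall — the comparison reverses. The in-state pool's applicants skew toward Medicine, which has a lower base rate.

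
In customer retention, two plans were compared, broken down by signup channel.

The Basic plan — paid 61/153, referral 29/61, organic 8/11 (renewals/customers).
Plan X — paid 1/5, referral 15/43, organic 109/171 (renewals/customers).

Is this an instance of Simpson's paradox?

Paid: the Basic plan 61/153 = 39.9%, Plan X 1/5 = 20.0% → the Basic plan
Referral: the Basic plan 29/61 = 47.5%, Plan X 15/43 = 34.9% → the Basic plan
Organic: the Basic plan 8/11 = 72.7%, Plan X 109/171 = 63.7% → the Basic plan
Overall: the Basic plan 98/225 = 43.6%, Plan X 125/219 = 57.1% → Plan X
The Basic plan wins each signup group but Plan X wins overall — the comparison reverses. The Basic plan's customers skew toward paid, which has a lower base rate.

Yes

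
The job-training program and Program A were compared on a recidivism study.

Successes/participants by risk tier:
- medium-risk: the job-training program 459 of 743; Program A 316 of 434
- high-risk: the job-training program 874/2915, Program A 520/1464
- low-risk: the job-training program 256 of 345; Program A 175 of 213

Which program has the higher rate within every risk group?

Program A

Medium-risk: the job-training program 459/743 = 61.8%, Program A 316/434 = 72.8% → Program A
High-risk: the job-training program 874/2915 = 30.0%, Program A 520/1464 = 35.5% → Program A
Low-risk: the job-training program 256/345 = 74.2%, Program A 175/213 = 82.2% → Program A
Program A has the higher rate in all 3 groups.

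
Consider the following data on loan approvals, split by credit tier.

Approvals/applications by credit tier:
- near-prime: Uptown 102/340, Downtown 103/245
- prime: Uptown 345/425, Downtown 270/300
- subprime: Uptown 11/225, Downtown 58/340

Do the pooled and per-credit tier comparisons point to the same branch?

Yes

Near-prime: Uptown 102/340 = 30.0%, Downtown 103/245 = 42.0% → Downtown
Prime: Uptown 345/425 = 81.2%, Downtown 270/300 = 90.0% → Downtown
Subprime: Uptown 11/225 = 4.9%, Downtown 58/340 = 17.1% → Downtown
Overall: Uptown 458/990 = 46.3%, Downtown 431/885 = 48.7% → Downtown
Downtown wins overall and in every credit group — no reversal.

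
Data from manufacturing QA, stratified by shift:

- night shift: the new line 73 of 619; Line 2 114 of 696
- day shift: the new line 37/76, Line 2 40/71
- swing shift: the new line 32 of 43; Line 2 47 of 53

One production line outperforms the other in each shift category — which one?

Line 2

Night shift: the new line 73/619 = 11.8%, Line 2 114/696 = 16.4% → Line 2
Day shift: the new line 37/76 = 48.7%, Line 2 40/71 = 56.3% → Line 2
Swing shift: the new line 32/43 = 74.4%, Line 2 47/53 = 88.7% → Line 2
Line 2 has the higher rate in all 3 groups.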